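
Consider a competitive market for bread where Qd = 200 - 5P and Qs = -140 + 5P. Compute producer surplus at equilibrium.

Equilibrium: 200 - 5P = -140 + 5P gives P* = 34, Q* = 30.
Supply starts at P = 28 (where Qs = 0).
PS = ½(34 − 28)(30) = 90.

Producer surplus = 90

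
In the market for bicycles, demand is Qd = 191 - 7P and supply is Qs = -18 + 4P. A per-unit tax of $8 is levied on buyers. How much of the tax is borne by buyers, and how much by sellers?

Pre-tax equilibrium: P* = 19, Q* = 58.
Tax on buyers shifts demand to Qd = 191 − 7(P + 8) = 135 - 7P.
135 - 7P = -18 + 4P gives seller price Ps = 153/11; buyers pay Pb = 153/11 + 8 = 241/11.
New quantity: Q = 191 − 7(241/11) = 414/11.
Buyer burden = 241/11 − 19 = 32/11; seller burden = 19 − 153/11 = 56/11.

Buyers bear 32/11, sellers bear 56/11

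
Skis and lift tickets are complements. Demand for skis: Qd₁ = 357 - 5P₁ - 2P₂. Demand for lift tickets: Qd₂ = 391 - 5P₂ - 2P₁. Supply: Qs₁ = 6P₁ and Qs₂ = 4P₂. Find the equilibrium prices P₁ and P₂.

P₁ = 2431/95, P₂ = 3587/95

Market 1: 357 - 5P₁ - 2P₂ = 6P₁ → 11P₁ + 2P₂ = 357.
Market 2: 9P₂ + 2P₁ = 391.
Eliminating P₂: 9×(1) − 2×(2) gives 95P₁ = 2431, so P₁ = 2431/95.
Back-substitute into (2): P₂ = (391 − 2×2431/95) / 9 = 3587/95.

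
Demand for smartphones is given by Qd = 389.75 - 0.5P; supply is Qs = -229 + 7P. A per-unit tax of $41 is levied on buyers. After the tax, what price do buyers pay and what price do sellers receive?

Buyers pay 3623/30, sellers receive 2393/30

Pre-tax equilibrium: P* = 82.5, Q* = 348.5.
Tax on buyers shifts demand to Qd = 389.75 − 0.5(P + 41) = 369.25 - 0.5P.
369.25 - 0.5P = -229 + 7P gives seller price Ps = 2393/30; buyers pay Pb = 2393/30 + 41 = 3623/30.
New quantity: Q = 389.75 − 0.5(3623/30) = 9881/30.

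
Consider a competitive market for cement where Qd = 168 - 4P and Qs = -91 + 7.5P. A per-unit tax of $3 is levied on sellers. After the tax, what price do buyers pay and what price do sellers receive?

Pre-tax equilibrium: P* = 518/23, Q* = 1792/23.
Tax on sellers shifts supply to Qs = -91 + 7.5(P − 3) = -113.5 + 7.5P.
168 - 4P = -113.5 + 7.5P gives buyer price Pb = 563/23; sellers receive Ps = 563/23 − 3 = 494/23.
New quantity: Q = 168 − 4(563/23) = 1612/23.

Buyers pay 563/23, sellers receive 494/23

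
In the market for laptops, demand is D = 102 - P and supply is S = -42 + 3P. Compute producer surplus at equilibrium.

Producer surplus = 726

Equilibrium: 102 - P = -42 + 3P gives P* = 36, Q* = 66.
Supply starts at P = 14 (where S = 0).
PS = ½(36 − 14)(66) = 726.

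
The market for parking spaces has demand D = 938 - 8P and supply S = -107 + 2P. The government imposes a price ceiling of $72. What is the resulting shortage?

Shortage = 325

Equilibrium price would be P* = 104.5, so the ceiling at 72 binds.
At P = 72: D = 938 − 8(72) = 362, S = -107 + 2(72) = 37.
Shortage = 362 − 37 = 325.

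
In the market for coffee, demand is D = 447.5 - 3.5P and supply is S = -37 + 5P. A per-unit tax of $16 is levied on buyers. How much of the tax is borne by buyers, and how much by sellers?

Buyers bear 160/17, sellers bear 112/17

Pre-tax equilibrium: P* = 57, Q* = 248.
Tax on buyers shifts demand to D = 447.5 − 3.5(P + 16) = 391.5 - 3.5P.
391.5 - 3.5P = -37 + 5P gives seller price Ps = 857/17; buyers pay Pb = 857/17 + 16 = 1129/17.
New quantity: Q = 447.5 − 3.5(1129/17) = 3656/17.
Buyer burden = 1129/17 − 57 = 160/17; seller burden = 57 − 857/17 = 112/17.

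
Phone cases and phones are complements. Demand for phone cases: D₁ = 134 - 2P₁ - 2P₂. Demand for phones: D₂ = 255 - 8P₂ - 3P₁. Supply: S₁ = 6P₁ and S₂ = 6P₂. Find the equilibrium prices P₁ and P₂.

P₁ = 683/53, P₂ = 819/53

Market 1: 134 - 2P₁ - 2P₂ = 6P₁ → 8P₁ + 2P₂ = 134.
Market 2: 14P₂ + 3P₁ = 255.
Eliminating P₂: 14×(1) − 2×(2) gives 106P₁ = 1366, so P₁ = 683/53.
Back-substitute into (2): P₂ = (255 − 3×683/53) / 14 = 819/53.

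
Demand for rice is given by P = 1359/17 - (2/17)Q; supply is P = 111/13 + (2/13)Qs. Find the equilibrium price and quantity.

Set the two price expressions equal: 1359/17 - (2/17)Q = 111/13 + (2/13)Q.
15780/221 = (60/221)Q, so Q* = 263.
P* = 1359/17 − (2/17)(263) = 49.

P* = 49, Q* = 263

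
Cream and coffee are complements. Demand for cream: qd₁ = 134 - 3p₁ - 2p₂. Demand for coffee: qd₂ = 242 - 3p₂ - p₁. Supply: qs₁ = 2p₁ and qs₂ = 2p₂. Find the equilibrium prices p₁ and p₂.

Market 1: 134 - 3p₁ - 2p₂ = 2p₁ → 5p₁ + 2p₂ = 134.
Market 2: 5p₂ + p₁ = 242.
Eliminating p₂: 5×(1) − 2×(2) gives 23p₁ = 186, so p₁ = 186/23.
Back-substitute into (2): p₂ = (242 − 1×186/23) / 5 = 1076/23.

p₁ = 186/23, p₂ = 1076/23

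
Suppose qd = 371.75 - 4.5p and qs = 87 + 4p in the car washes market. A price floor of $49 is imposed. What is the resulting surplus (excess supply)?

Surplus = 131.75

Equilibrium price would be p* = 33.5, so the floor at 49 binds.
At p = 49: qd = 151.25, qs = 283.
Surplus = 283 − 151.25 = 131.75.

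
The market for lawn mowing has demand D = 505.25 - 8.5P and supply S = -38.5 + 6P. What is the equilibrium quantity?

Q* = 186.5

Set D = S: 505.25 - 8.5P = -38.5 + 6P.
543.75 = 14.5P, so P* = 37.5.
Q* = 505.25 − 8.5(37.5) = 186.5.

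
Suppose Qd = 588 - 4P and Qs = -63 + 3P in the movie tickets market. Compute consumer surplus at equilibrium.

Equilibrium: 588 - 4P = -63 + 3P gives P* = 93, Q* = 216.
Demand choke price (Qd = 0): P = 147.
CS = ½(147 − 93)(216) = 5832.

Consumer surplus = 5832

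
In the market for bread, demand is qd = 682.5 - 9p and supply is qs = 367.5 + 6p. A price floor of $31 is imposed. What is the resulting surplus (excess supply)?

Surplus = 150

Equilibrium price would be p* = 21, so the floor at 31 binds.
At p = 31: qd = 403.5, qs = 553.5.
Surplus = 553.5 − 403.5 = 150.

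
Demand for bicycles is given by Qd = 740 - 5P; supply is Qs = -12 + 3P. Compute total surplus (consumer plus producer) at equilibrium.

Equilibrium: 740 - 5P = -12 + 3P gives P* = 94, Q* = 270.
Demand choke price: P = 148; supply starts at P = 4.
CS = ½(148 − 94)(270) = 7290; PS = ½(94 − 4)(270) = 12150.

Total surplus = 19440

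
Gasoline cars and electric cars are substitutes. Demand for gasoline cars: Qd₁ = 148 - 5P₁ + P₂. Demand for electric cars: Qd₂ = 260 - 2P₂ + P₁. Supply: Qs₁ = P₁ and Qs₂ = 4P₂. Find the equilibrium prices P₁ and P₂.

P₁ = 32.8, P₂ = 48.8

Market 1: 148 - 5P₁ + P₂ = P₁ → 6P₁ - P₂ = 148.
Market 2: 6P₂ - P₁ = 260.
Eliminating P₂: 6×(1) + 1×(2) gives 35P₁ = 1148, so P₁ = 32.8.
Back-substitute into (2): P₂ = (260 + 1×32.8) / 6 = 48.8.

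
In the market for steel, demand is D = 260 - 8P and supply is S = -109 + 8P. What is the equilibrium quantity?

Set D = S: 260 - 8P = -109 + 8P.
369 = 16P, so P* = 23.0625.
Q* = 260 − 8(23.0625) = 75.5.

Q* = 75.5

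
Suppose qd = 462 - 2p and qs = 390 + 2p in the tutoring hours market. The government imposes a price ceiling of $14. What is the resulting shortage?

Shortage = 16

Equilibrium price would be p* = 18, so the ceiling at 14 binds.
At p = 14: qd = 462 − 2(14) = 434, qs = 390 + 2(14) = 418.
Shortage = 434 − 418 = 16.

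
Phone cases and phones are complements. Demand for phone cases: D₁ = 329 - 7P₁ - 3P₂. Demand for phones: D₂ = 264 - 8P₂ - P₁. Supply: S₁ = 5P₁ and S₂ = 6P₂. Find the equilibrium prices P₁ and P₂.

Market 1: 329 - 7P₁ - 3P₂ = 5P₁ → 12P₁ + 3P₂ = 329.
Market 2: 14P₂ + P₁ = 264.
Eliminating P₂: 14×(1) − 3×(2) gives 165P₁ = 3814, so P₁ = 3814/165.
Back-substitute into (2): P₂ = (264 − 1×3814/165) / 14 = 2839/165.

P₁ = 3814/165, P₂ = 2839/165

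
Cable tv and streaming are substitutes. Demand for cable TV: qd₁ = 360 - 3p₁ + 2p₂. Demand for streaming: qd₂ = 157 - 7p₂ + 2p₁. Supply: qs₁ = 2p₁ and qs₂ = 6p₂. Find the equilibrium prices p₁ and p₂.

Market 1: 360 - 3p₁ + 2p₂ = 2p₁ → 5p₁ - 2p₂ = 360.
Market 2: 13p₂ - 2p₁ = 157.
Eliminating p₂: 13×(1) + 2×(2) gives 61p₁ = 4994, so p₁ = 4994/61.
Back-substitute into (2): p₂ = (157 + 2×4994/61) / 13 = 1505/61.

p₁ = 4994/61, p₂ = 1505/61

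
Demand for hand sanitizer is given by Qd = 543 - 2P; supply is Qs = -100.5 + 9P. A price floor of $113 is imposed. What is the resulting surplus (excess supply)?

Equilibrium price would be P* = 58.5, so the floor at 113 binds.
At P = 113: Qd = 317, Qs = 916.5.
Surplus = 916.5 − 317 = 599.5.

Surplus = 599.5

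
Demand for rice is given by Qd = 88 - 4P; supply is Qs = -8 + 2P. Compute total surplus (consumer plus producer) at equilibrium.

Equilibrium: 88 - 4P = -8 + 2P gives P* = 16, Q* = 24.
Demand choke price: P = 22; supply starts at P = 4.
CS = ½(22 − 16)(24) = 72; PS = ½(16 − 4)(24) = 144.

Total surplus = 216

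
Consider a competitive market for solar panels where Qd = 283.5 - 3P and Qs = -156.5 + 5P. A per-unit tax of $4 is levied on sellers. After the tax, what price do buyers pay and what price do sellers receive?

Buyers pay $57.5, sellers receive $53.5

Pre-tax equilibrium: P* = 55, Q* = 118.5.
Tax on sellers shifts supply to Qs = -156.5 + 5(P − 4) = -176.5 + 5P.
283.5 - 3P = -176.5 + 5P gives buyer price Pb = 57.5; sellers receive Ps = 57.5 − 4 = 53.5.
New quantity: Q = 283.5 − 3(57.5) = 111.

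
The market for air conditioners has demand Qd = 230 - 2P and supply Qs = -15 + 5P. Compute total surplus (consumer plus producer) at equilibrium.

Equilibrium: 230 - 2P = -15 + 5P gives P* = 35, Q* = 160.
Demand choke price: P = 115; supply starts at P = 3.
CS = ½(115 − 35)(160) = 6400; PS = ½(35 − 3)(160) = 2560.

Total surplus = 8960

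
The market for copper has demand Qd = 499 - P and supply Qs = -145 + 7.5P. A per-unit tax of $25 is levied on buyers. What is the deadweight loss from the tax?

Deadweight loss = 9375/34

Pre-tax equilibrium: P* = 1288/17, Q* = 7195/17.
Tax on buyers shifts demand to Qd = 499 − 1(P + 25) = 474 - P.
474 - P = -145 + 7.5P gives seller price Ps = 1238/17; buyers pay Pb = 1238/17 + 25 = 1663/17.
New quantity: Q = 499 − 1(1663/17) = 6820/17.
DWL = ½ × 25 × (7195/17 − 6820/17) = 9375/34.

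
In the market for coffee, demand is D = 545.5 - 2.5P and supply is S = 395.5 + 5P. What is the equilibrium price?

P* = 20

Set D = S: 545.5 - 2.5P = 395.5 + 5P.
150 = 7.5P, so P* = 20.
Q* = 545.5 − 2.5(20) = 495.5.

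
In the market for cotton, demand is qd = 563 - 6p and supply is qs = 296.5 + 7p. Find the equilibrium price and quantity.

p* = 20.5, q* = 440

Set qd = qs: 563 - 6p = 296.5 + 7p.
266.5 = 13p, so p* = 20.5.
q* = 563 − 6(20.5) = 440.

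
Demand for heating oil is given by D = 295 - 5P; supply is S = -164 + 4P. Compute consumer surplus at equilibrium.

Equilibrium: 295 - 5P = -164 + 4P gives P* = 51, Q* = 40.
Demand choke price (D = 0): P = 59.
CS = ½(59 − 51)(40) = 160.

Consumer surplus = 160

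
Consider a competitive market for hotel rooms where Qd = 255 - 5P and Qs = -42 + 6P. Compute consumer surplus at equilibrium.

Consumer surplus = 1440

Equilibrium: 255 - 5P = -42 + 6P gives P* = 27, Q* = 120.
Demand choke price (Qd = 0): P = 51.
CS = ½(51 − 27)(120) = 1440.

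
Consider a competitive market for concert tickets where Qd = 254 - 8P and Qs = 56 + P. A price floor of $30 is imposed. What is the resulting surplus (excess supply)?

Surplus = 72

Equilibrium price would be P* = 22, so the floor at 30 binds.
At P = 30: Qd = 14, Qs = 86.
Surplus = 86 − 14 = 72.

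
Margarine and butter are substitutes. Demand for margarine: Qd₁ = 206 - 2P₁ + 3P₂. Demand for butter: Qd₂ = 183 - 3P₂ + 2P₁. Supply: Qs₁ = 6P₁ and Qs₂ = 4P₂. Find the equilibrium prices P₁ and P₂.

Market 1: 206 - 2P₁ + 3P₂ = 6P₁ → 8P₁ - 3P₂ = 206.
Market 2: 7P₂ - 2P₁ = 183.
Eliminating P₂: 7×(1) + 3×(2) gives 50P₁ = 1991, so P₁ = 39.82.
Back-substitute into (2): P₂ = (183 + 2×39.82) / 7 = 37.52.

P₁ = 39.82, P₂ = 37.52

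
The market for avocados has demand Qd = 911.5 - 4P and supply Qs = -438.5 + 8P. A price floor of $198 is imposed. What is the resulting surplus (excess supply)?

Equilibrium price would be P* = 112.5, so the floor at 198 binds.
At P = 198: Qd = 119.5, Qs = 1145.5.
Surplus = 1145.5 − 119.5 = 1026.

Surplus = 1026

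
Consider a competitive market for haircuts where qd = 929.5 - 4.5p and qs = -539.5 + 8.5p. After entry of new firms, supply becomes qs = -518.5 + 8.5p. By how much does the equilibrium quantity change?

Original equilibrium: p* = 113, q* = 421.
New equilibrium: 929.5 - 4.5p = -518.5 + 8.5p, so 1448 = 13p and p' = 1448/13; q' = 929.5 − 4.5(1448/13) = 11135/26.
Change in quantity: 11135/26 − 421 = 189/26.

Δq = 189/26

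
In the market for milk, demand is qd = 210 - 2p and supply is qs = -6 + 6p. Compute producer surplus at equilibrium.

Producer surplus = 2028

Equilibrium: 210 - 2p = -6 + 6p gives p* = 27, q* = 156.
Supply starts at p = 1 (where qs = 0).
PS = ½(27 − 1)(156) = 2028.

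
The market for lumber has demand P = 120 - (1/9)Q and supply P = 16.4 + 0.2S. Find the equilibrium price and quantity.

Set the two price expressions equal: 120 - (1/9)Q = 16.4 + 0.2Q.
103.6 = (14/45)Q, so Q* = 333.
P* = 120 − (1/9)(333) = 83.

P* = 83, Q* = 333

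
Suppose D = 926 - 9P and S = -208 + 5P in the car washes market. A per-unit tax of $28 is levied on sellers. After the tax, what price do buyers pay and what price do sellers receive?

Buyers pay $91, sellers receive $63

Pre-tax equilibrium: P* = 81, Q* = 197.
Tax on sellers shifts supply to S = -208 + 5(P − 28) = -348 + 5P.
926 - 9P = -348 + 5P gives buyer price Pb = 91; sellers receive Ps = 91 − 28 = 63.
New quantity: Q = 926 − 9(91) = 107.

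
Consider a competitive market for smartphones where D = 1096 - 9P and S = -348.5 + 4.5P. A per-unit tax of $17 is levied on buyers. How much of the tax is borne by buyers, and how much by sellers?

Pre-tax equilibrium: P* = 107, Q* = 133.
Tax on buyers shifts demand to D = 1096 − 9(P + 17) = 943 - 9P.
943 - 9P = -348.5 + 4.5P gives seller price Ps = 287/3; buyers pay Pb = 287/3 + 17 = 338/3.
New quantity: Q = 1096 − 9(338/3) = 82.
Buyer burden = 338/3 − 107 = 17/3; seller burden = 107 − 287/3 = 34/3.

Buyers bear 17/3, sellers bear 34/3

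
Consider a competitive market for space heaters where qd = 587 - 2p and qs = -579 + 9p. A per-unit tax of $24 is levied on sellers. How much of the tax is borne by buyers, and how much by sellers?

Buyers bear 216/11, sellers bear 48/11

Pre-tax equilibrium: p* = 106, q* = 375.
Tax on sellers shifts supply to qs = -579 + 9(p − 24) = -795 + 9p.
587 - 2p = -795 + 9p gives buyer price pb = 1382/11; sellers receive ps = 1382/11 − 24 = 1118/11.
New quantity: q = 587 − 2(1382/11) = 3693/11.
Buyer burden = 1382/11 − 106 = 216/11; seller burden = 106 − 1118/11 = 48/11.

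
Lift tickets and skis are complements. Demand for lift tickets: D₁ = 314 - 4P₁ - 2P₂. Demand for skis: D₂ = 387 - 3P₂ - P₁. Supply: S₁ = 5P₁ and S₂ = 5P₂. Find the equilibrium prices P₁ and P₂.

P₁ = 869/35, P₂ = 3169/70

Market 1: 314 - 4P₁ - 2P₂ = 5P₁ → 9P₁ + 2P₂ = 314.
Market 2: 8P₂ + P₁ = 387.
Eliminating P₂: 8×(1) − 2×(2) gives 70P₁ = 1738, so P₁ = 869/35.
Back-substitute into (2): P₂ = (387 − 1×869/35) / 8 = 3169/70.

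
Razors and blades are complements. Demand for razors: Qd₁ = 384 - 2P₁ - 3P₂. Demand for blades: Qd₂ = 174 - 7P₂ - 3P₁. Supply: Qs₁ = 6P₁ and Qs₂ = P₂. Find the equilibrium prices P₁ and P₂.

Market 1: 384 - 2P₁ - 3P₂ = 6P₁ → 8P₁ + 3P₂ = 384.
Market 2: 8P₂ + 3P₁ = 174.
Eliminating P₂: 8×(1) − 3×(2) gives 55P₁ = 2550, so P₁ = 510/11.
Back-substitute into (2): P₂ = (174 − 3×510/11) / 8 = 48/11.

P₁ = 510/11, P₂ = 48/11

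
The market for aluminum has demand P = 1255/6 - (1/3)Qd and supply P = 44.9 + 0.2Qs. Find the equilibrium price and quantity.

Set the two price expressions equal: 1255/6 - (1/3)Q = 44.9 + 0.2Q.
2464/15 = (8/15)Q, so Q* = 308.
P* = 1255/6 − (1/3)(308) = 106.5.

P* = 106.5, Q* = 308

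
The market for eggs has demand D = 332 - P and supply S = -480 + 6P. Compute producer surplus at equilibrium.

Producer surplus = 3888

Equilibrium: 332 - P = -480 + 6P gives P* = 116, Q* = 216.
Supply starts at P = 80 (where S = 0).
PS = ½(116 − 80)(216) = 3888.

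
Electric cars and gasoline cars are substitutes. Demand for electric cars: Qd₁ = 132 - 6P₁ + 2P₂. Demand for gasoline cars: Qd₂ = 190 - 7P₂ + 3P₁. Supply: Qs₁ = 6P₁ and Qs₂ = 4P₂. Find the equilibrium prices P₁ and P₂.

Market 1: 132 - 6P₁ + 2P₂ = 6P₁ → 12P₁ - 2P₂ = 132.
Market 2: 11P₂ - 3P₁ = 190.
Eliminating P₂: 11×(1) + 2×(2) gives 126P₁ = 1832, so P₁ = 916/63.
Back-substitute into (2): P₂ = (190 + 3×916/63) / 11 = 446/21.

P₁ = 916/63, P₂ = 446/21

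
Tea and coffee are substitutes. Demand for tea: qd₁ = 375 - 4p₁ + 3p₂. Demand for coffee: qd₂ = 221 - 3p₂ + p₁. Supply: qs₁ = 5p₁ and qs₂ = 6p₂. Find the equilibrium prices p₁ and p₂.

p₁ = 673/13, p₂ = 394/13

Market 1: 375 - 4p₁ + 3p₂ = 5p₁ → 9p₁ - 3p₂ = 375.
Market 2: 9p₂ - p₁ = 221.
Eliminating p₂: 9×(1) + 3×(2) gives 78p₁ = 4038, so p₁ = 673/13.
Back-substitute into (2): p₂ = (221 + 1×673/13) / 9 = 394/13.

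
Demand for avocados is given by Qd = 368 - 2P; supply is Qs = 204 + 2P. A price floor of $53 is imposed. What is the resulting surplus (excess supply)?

Surplus = 48

Equilibrium price would be P* = 41, so the floor at 53 binds.
At P = 53: Qd = 262, Qs = 310.
Surplus = 310 − 262 = 48.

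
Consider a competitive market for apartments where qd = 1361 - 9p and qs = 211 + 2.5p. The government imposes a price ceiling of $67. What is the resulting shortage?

Equilibrium price would be p* = 100, so the ceiling at 67 binds.
At p = 67: qd = 1361 − 9(67) = 758, qs = 211 + 2.5(67) = 378.5.
Shortage = 758 − 378.5 = 379.5.

Shortage = 379.5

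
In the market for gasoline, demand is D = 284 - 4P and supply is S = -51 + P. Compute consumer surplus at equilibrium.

Equilibrium: 284 - 4P = -51 + P gives P* = 67, Q* = 16.
Demand choke price (D = 0): P = 71.
CS = ½(71 − 67)(16) = 32.

Consumer surplus = 32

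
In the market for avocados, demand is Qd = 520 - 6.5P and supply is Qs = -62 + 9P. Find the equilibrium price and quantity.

Set Qd = Qs: 520 - 6.5P = -62 + 9P.
582 = 15.5P, so P* = 1164/31.
Q* = 520 − 6.5(1164/31) = 8554/31.

P* = 1164/31, Q* = 8554/31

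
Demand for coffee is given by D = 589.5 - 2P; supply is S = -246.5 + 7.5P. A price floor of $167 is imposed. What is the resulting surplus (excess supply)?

Equilibrium price would be P* = 88, so the floor at 167 binds.
At P = 167: D = 255.5, S = 1006.
Surplus = 1006 − 255.5 = 750.5.

Surplus = 750.5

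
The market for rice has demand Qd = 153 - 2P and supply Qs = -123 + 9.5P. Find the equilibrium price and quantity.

Set Qd = Qs: 153 - 2P = -123 + 9.5P.
276 = 11.5P, so P* = 24.
Q* = 153 − 2(24) = 105.

P* = 24, Q* = 105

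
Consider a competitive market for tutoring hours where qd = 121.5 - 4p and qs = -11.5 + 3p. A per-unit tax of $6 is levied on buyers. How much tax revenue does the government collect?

Pre-tax equilibrium: p* = 19, q* = 45.5.
Tax on buyers shifts demand to qd = 121.5 − 4(p + 6) = 97.5 - 4p.
97.5 - 4p = -11.5 + 3p gives seller price ps = 109/7; buyers pay pb = 109/7 + 6 = 151/7.
New quantity: q = 121.5 − 4(151/7) = 493/14.
Revenue = 6 × 493/14 = 1479/7.

Tax revenue = 1479/7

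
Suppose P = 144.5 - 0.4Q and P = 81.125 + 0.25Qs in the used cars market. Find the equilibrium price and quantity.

Set the two price expressions equal: 144.5 - 0.4Q = 81.125 + 0.25Q.
63.375 = 0.65Q, so Q* = 97.5.
P* = 144.5 − (0.4)(97.5) = 105.5.

P* = 105.5, Q* = 97.5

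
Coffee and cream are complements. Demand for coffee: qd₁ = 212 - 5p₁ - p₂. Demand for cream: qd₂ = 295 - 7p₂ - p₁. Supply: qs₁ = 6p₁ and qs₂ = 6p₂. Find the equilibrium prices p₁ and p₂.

p₁ = 2461/142, p₂ = 3033/142

Market 1: 212 - 5p₁ - p₂ = 6p₁ → 11p₁ + p₂ = 212.
Market 2: 13p₂ + p₁ = 295.
Eliminating p₂: 13×(1) − 1×(2) gives 142p₁ = 2461, so p₁ = 2461/142.
Back-substitute into (2): p₂ = (295 − 1×2461/142) / 13 = 3033/142.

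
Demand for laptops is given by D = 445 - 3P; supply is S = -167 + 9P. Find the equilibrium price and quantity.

P* = 51, Q* = 292

Set D = S: 445 - 3P = -167 + 9P.
612 = 12P, so P* = 51.
Q* = 445 − 3(51) = 292.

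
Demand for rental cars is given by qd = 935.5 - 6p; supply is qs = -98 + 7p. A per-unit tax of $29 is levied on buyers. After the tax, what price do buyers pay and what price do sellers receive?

Buyers pay 2473/26, sellers receive 1719/26

Pre-tax equilibrium: p* = 79.5, q* = 458.5.
Tax on buyers shifts demand to qd = 935.5 − 6(p + 29) = 761.5 - 6p.
761.5 - 6p = -98 + 7p gives seller price ps = 1719/26; buyers pay pb = 1719/26 + 29 = 2473/26.
New quantity: q = 935.5 − 6(2473/26) = 9485/26.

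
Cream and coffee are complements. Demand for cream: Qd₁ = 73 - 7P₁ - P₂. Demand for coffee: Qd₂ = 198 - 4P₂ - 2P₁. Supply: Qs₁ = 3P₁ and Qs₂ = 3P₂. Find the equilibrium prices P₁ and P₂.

Market 1: 73 - 7P₁ - P₂ = 3P₁ → 10P₁ + P₂ = 73.
Market 2: 7P₂ + 2P₁ = 198.
Eliminating P₂: 7×(1) − 1×(2) gives 68P₁ = 313, so P₁ = 313/68.
Back-substitute into (2): P₂ = (198 − 2×313/68) / 7 = 917/34.

P₁ = 313/68, P₂ = 917/34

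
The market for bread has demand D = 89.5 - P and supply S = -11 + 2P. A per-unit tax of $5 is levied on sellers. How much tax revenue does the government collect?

Pre-tax equilibrium: P* = 33.5, Q* = 56.
Tax on sellers shifts supply to S = -11 + 2(P − 5) = -21 + 2P.
89.5 - P = -21 + 2P gives buyer price Pb = 221/6; sellers receive Ps = 221/6 − 5 = 191/6.
New quantity: Q = 89.5 − 1(221/6) = 158/3.
Revenue = 5 × 158/3 = 790/3.

Tax revenue = 790/3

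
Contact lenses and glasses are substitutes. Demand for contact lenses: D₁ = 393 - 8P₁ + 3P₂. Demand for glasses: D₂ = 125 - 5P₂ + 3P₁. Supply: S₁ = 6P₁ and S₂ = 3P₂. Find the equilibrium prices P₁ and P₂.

P₁ = 3519/103, P₂ = 2929/103

Market 1: 393 - 8P₁ + 3P₂ = 6P₁ → 14P₁ - 3P₂ = 393.
Market 2: 8P₂ - 3P₁ = 125.
Eliminating P₂: 8×(1) + 3×(2) gives 103P₁ = 3519, so P₁ = 3519/103.
Back-substitute into (2): P₂ = (125 + 3×3519/103) / 8 = 2929/103.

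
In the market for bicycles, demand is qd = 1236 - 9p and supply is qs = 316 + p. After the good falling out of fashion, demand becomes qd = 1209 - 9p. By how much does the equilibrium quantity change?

Δq = -2.7

Original equilibrium: p* = 92, q* = 408.
New equilibrium: 1209 - 9p = 316 + p, so 893 = 10p and p' = 89.3; q' = 1209 − 9(89.3) = 405.3.
Change in quantity: 405.3 − 408 = -2.7.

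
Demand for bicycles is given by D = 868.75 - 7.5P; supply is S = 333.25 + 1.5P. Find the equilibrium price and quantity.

Set D = S: 868.75 - 7.5P = 333.25 + 1.5P.
535.5 = 9P, so P* = 59.5.
Q* = 868.75 − 7.5(59.5) = 422.5.

P* = 59.5, Q* = 422.5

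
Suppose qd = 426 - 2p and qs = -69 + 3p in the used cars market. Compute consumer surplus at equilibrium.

Equilibrium: 426 - 2p = -69 + 3p gives p* = 99, q* = 228.
Demand choke price (qd = 0): p = 213.
CS = ½(213 − 99)(228) = 12996.

Consumer surplus = 12996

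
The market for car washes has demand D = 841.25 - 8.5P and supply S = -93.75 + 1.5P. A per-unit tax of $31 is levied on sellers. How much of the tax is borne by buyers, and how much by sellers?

Pre-tax equilibrium: P* = 93.5, Q* = 46.5.
Tax on sellers shifts supply to S = -93.75 + 1.5(P − 31) = -140.25 + 1.5P.
841.25 - 8.5P = -140.25 + 1.5P gives buyer price Pb = 98.15; sellers receive Ps = 98.15 − 31 = 67.15.
New quantity: Q = 841.25 − 8.5(98.15) = 6.975.
Buyer burden = 98.15 − 93.5 = 4.65; seller burden = 93.5 − 67.15 = 26.35.

Buyers bear $4.65, sellers bear $26.35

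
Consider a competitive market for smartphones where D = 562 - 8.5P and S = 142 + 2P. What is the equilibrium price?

Set D = S: 562 - 8.5P = 142 + 2P.
420 = 10.5P, so P* = 40.
Q* = 562 − 8.5(40) = 222.

P* = 40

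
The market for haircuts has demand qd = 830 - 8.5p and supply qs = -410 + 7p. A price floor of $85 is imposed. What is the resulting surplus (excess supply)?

Equilibrium price would be p* = 80, so the floor at 85 binds.
At p = 85: qd = 107.5, qs = 185.
Surplus = 185 − 107.5 = 77.5.

Surplus = 77.5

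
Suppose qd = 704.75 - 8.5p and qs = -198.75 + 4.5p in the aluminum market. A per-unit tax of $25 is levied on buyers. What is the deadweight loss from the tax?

Deadweight loss = 95625/104

Pre-tax equilibrium: p* = 69.5, q* = 114.
Tax on buyers shifts demand to qd = 704.75 − 8.5(p + 25) = 492.25 - 8.5p.
492.25 - 8.5p = -198.75 + 4.5p gives seller price ps = 691/13; buyers pay pb = 691/13 + 25 = 1016/13.
New quantity: q = 704.75 − 8.5(1016/13) = 2103/52.
DWL = ½ × 25 × (114 − 2103/52) = 95625/104.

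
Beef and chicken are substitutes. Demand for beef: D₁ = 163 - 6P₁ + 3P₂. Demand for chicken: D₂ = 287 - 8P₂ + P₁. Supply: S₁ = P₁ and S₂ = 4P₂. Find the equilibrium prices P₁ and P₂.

P₁ = 313/9, P₂ = 724/27

Market 1: 163 - 6P₁ + 3P₂ = P₁ → 7P₁ - 3P₂ = 163.
Market 2: 12P₂ - P₁ = 287.
Eliminating P₂: 12×(1) + 3×(2) gives 81P₁ = 2817, so P₁ = 313/9.
Back-substitute into (2): P₂ = (287 + 1×313/9) / 12 = 724/27.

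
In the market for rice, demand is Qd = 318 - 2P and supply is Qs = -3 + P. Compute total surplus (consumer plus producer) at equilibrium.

Total surplus = 8112

Equilibrium: 318 - 2P = -3 + P gives P* = 107, Q* = 104.
Demand choke price: P = 159; supply starts at P = 3.
CS = ½(159 − 107)(104) = 2704; PS = ½(107 − 3)(104) = 5408.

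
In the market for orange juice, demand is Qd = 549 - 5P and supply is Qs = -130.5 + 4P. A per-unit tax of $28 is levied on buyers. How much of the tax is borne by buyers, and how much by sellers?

Buyers bear 112/9, sellers bear 140/9

Pre-tax equilibrium: P* = 75.5, Q* = 171.5.
Tax on buyers shifts demand to Qd = 549 − 5(P + 28) = 409 - 5P.
409 - 5P = -130.5 + 4P gives seller price Ps = 1079/18; buyers pay Pb = 1079/18 + 28 = 1583/18.
New quantity: Q = 549 − 5(1583/18) = 1967/18.
Buyer burden = 1583/18 − 75.5 = 112/9; seller burden = 75.5 − 1079/18 = 140/9.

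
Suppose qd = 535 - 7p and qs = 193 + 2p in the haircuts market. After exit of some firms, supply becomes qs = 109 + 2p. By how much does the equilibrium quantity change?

Δq = -196/3

Original equilibrium: p* = 38, q* = 269.
New equilibrium: 535 - 7p = 109 + 2p, so 426 = 9p and p' = 142/3; q' = 535 − 7(142/3) = 611/3.
Change in quantity: 611/3 − 269 = -196/3.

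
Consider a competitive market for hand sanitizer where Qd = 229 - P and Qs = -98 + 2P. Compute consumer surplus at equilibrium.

Consumer surplus = 7200

Equilibrium: 229 - P = -98 + 2P gives P* = 109, Q* = 120.
Demand choke price (Qd = 0): P = 229.
CS = ½(229 − 109)(120) = 7200.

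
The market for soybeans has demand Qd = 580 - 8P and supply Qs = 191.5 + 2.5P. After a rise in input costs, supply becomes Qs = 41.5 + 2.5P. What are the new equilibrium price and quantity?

P' = 359/7, Q' = 1188/7

Original equilibrium: P* = 37, Q* = 284.
New equilibrium: 580 - 8P = 41.5 + 2.5P, so 538.5 = 10.5P and P' = 359/7; Q' = 580 − 8(359/7) = 1188/7.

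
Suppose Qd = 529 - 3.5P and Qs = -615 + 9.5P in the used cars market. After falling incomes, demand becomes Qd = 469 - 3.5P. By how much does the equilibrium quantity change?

ΔQ = -570/13

Original equilibrium: P* = 88, Q* = 221.
New equilibrium: 469 - 3.5P = -615 + 9.5P, so 1084 = 13P and P' = 1084/13; Q' = 469 − 3.5(1084/13) = 2303/13.
Change in quantity: 2303/13 − 221 = -570/13.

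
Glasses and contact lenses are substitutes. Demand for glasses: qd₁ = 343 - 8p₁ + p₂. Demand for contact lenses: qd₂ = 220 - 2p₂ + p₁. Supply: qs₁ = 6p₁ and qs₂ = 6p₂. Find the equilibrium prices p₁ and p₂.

Market 1: 343 - 8p₁ + p₂ = 6p₁ → 14p₁ - p₂ = 343.
Market 2: 8p₂ - p₁ = 220.
Eliminating p₂: 8×(1) + 1×(2) gives 111p₁ = 2964, so p₁ = 988/37.
Back-substitute into (2): p₂ = (220 + 1×988/37) / 8 = 1141/37.

p₁ = 988/37, p₂ = 1141/37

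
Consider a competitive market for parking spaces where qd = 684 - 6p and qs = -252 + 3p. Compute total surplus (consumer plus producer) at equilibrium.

Equilibrium: 684 - 6p = -252 + 3p gives p* = 104, q* = 60.
Demand choke price: p = 114; supply starts at p = 84.
CS = ½(114 − 104)(60) = 300; PS = ½(104 − 84)(60) = 600.

Total surplus = 900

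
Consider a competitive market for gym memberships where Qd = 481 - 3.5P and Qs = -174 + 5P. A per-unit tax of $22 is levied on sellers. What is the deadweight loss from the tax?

Pre-tax equilibrium: P* = 1310/17, Q* = 3592/17.
Tax on sellers shifts supply to Qs = -174 + 5(P − 22) = -284 + 5P.
481 - 3.5P = -284 + 5P gives buyer price Pb = 90; sellers receive Ps = 90 − 22 = 68.
New quantity: Q = 481 − 3.5(90) = 166.
DWL = ½ × 22 × (3592/17 − 166) = 8470/17.

Deadweight loss = 8470/17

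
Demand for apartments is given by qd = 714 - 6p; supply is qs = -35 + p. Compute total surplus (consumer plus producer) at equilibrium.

Equilibrium: 714 - 6p = -35 + p gives p* = 107, q* = 72.
Demand choke price: p = 119; supply starts at p = 35.
CS = ½(119 − 107)(72) = 432; PS = ½(107 − 35)(72) = 2592.

Total surplus = 3024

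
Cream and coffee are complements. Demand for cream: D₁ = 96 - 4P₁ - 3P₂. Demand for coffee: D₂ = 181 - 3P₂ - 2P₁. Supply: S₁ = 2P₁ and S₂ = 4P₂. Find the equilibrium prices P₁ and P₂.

Market 1: 96 - 4P₁ - 3P₂ = 2P₁ → 6P₁ + 3P₂ = 96.
Market 2: 7P₂ + 2P₁ = 181.
Eliminating P₂: 7×(1) − 3×(2) gives 36P₁ = 129, so P₁ = 43/12.
Back-substitute into (2): P₂ = (181 − 2×43/12) / 7 = 149/6.

P₁ = 43/12, P₂ = 149/6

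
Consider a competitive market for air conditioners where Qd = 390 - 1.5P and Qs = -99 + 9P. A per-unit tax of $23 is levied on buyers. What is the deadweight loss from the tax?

Deadweight loss = 4761/14

Pre-tax equilibrium: P* = 326/7, Q* = 2241/7.
Tax on buyers shifts demand to Qd = 390 − 1.5(P + 23) = 355.5 - 1.5P.
355.5 - 1.5P = -99 + 9P gives seller price Ps = 303/7; buyers pay Pb = 303/7 + 23 = 464/7.
New quantity: Q = 390 − 1.5(464/7) = 2034/7.
DWL = ½ × 23 × (2241/7 − 2034/7) = 4761/14.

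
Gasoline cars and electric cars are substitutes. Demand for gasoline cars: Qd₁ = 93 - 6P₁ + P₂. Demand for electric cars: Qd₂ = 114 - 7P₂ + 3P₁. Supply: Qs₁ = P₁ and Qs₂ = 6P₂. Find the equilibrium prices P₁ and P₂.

Market 1: 93 - 6P₁ + P₂ = P₁ → 7P₁ - P₂ = 93.
Market 2: 13P₂ - 3P₁ = 114.
Eliminating P₂: 13×(1) + 1×(2) gives 88P₁ = 1323, so P₁ = 1323/88.
Back-substitute into (2): P₂ = (114 + 3×1323/88) / 13 = 1077/88.

P₁ = 1323/88, P₂ = 1077/88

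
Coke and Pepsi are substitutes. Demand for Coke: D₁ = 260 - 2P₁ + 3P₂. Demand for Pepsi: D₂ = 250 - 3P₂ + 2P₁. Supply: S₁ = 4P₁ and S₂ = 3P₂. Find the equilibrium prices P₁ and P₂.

P₁ = 77, P₂ = 202/3

Market 1: 260 - 2P₁ + 3P₂ = 4P₁ → 6P₁ - 3P₂ = 260.
Market 2: 6P₂ - 2P₁ = 250.
Eliminating P₂: 6×(1) + 3×(2) gives 30P₁ = 2310, so P₁ = 77.
Back-substitute into (2): P₂ = (250 + 2×77) / 6 = 202/3.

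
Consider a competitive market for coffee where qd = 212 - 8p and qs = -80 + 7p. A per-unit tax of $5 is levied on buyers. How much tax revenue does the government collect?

Tax revenue = 188

Pre-tax equilibrium: p* = 292/15, q* = 844/15.
Tax on buyers shifts demand to qd = 212 − 8(p + 5) = 172 - 8p.
172 - 8p = -80 + 7p gives seller price ps = 16.8; buyers pay pb = 16.8 + 5 = 21.8.
New quantity: q = 212 − 8(21.8) = 37.6.
Revenue = 5 × 37.6 = 188.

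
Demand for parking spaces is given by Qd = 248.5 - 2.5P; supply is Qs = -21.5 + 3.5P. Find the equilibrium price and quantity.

P* = 45, Q* = 136

Set Qd = Qs: 248.5 - 2.5P = -21.5 + 3.5P.
270 = 6P, so P* = 45.
Q* = 248.5 − 2.5(45) = 136.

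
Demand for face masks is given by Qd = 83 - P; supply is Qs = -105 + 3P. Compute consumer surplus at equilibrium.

Equilibrium: 83 - P = -105 + 3P gives P* = 47, Q* = 36.
Demand choke price (Qd = 0): P = 83.
CS = ½(83 − 47)(36) = 648.

Consumer surplus = 648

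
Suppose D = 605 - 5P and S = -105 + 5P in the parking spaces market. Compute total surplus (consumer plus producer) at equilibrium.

Total surplus = 12500

Equilibrium: 605 - 5P = -105 + 5P gives P* = 71, Q* = 250.
Demand choke price: P = 121; supply starts at P = 21.
CS = ½(121 − 71)(250) = 6250; PS = ½(71 − 21)(250) = 6250.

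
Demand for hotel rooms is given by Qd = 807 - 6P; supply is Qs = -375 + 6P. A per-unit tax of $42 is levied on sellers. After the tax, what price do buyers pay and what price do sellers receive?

Buyers pay $119.5, sellers receive $77.5

Pre-tax equilibrium: P* = 98.5, Q* = 216.
Tax on sellers shifts supply to Qs = -375 + 6(P − 42) = -627 + 6P.
807 - 6P = -627 + 6P gives buyer price Pb = 119.5; sellers receive Ps = 119.5 − 42 = 77.5.
New quantity: Q = 807 − 6(119.5) = 90.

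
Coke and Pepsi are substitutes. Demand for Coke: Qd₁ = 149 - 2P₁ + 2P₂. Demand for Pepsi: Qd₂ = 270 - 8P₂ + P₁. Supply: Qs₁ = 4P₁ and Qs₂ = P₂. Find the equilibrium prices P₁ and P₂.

P₁ = 1881/52, P₂ = 1769/52

Market 1: 149 - 2P₁ + 2P₂ = 4P₁ → 6P₁ - 2P₂ = 149.
Market 2: 9P₂ - P₁ = 270.
Eliminating P₂: 9×(1) + 2×(2) gives 52P₁ = 1881, so P₁ = 1881/52.
Back-substitute into (2): P₂ = (270 + 1×1881/52) / 9 = 1769/52.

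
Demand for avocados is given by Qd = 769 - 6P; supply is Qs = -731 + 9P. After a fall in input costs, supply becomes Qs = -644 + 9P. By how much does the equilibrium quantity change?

Original equilibrium: P* = 100, Q* = 169.
New equilibrium: 769 - 6P = -644 + 9P, so 1413 = 15P and P' = 94.2; Q' = 769 − 6(94.2) = 203.8.
Change in quantity: 203.8 − 169 = 34.8.

ΔQ = 34.8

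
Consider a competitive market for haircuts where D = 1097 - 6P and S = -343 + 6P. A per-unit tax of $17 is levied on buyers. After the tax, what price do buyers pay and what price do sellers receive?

Pre-tax equilibrium: P* = 120, Q* = 377.
Tax on buyers shifts demand to D = 1097 − 6(P + 17) = 995 - 6P.
995 - 6P = -343 + 6P gives seller price Ps = 111.5; buyers pay Pb = 111.5 + 17 = 128.5.
New quantity: Q = 1097 − 6(128.5) = 326.

Buyers pay $128.5, sellers receive $111.5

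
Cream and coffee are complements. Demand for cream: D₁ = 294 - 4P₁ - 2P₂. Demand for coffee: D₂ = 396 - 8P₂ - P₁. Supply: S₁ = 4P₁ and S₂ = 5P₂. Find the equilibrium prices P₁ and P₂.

P₁ = 505/17, P₂ = 479/17

Market 1: 294 - 4P₁ - 2P₂ = 4P₁ → 8P₁ + 2P₂ = 294.
Market 2: 13P₂ + P₁ = 396.
Eliminating P₂: 13×(1) − 2×(2) gives 102P₁ = 3030, so P₁ = 505/17.
Back-substitute into (2): P₂ = (396 − 1×505/17) / 13 = 479/17.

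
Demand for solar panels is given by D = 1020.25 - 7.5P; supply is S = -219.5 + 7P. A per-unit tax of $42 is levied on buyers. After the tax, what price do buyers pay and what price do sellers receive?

Buyers pay 6135/58, sellers receive 3699/58

Pre-tax equilibrium: P* = 85.5, Q* = 379.
Tax on buyers shifts demand to D = 1020.25 − 7.5(P + 42) = 705.25 - 7.5P.
705.25 - 7.5P = -219.5 + 7P gives seller price Ps = 3699/58; buyers pay Pb = 3699/58 + 42 = 6135/58.
New quantity: Q = 1020.25 − 7.5(6135/58) = 6581/29.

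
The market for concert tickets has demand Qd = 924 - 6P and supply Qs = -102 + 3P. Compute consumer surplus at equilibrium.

Consumer surplus = 4800

Equilibrium: 924 - 6P = -102 + 3P gives P* = 114, Q* = 240.
Demand choke price (Qd = 0): P = 154.
CS = ½(154 − 114)(240) = 4800.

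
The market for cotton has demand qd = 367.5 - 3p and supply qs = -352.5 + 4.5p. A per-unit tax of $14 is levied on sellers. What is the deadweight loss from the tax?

Pre-tax equilibrium: p* = 96, q* = 79.5.
Tax on sellers shifts supply to qs = -352.5 + 4.5(p − 14) = -415.5 + 4.5p.
367.5 - 3p = -415.5 + 4.5p gives buyer price pb = 104.4; sellers receive ps = 104.4 − 14 = 90.4.
New quantity: q = 367.5 − 3(104.4) = 54.3.
DWL = ½ × 14 × (79.5 − 54.3) = 176.4.

Deadweight loss = 176.4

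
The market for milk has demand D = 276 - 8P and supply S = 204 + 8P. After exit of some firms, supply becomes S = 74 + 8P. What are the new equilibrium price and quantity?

Original equilibrium: P* = 4.5, Q* = 240.
New equilibrium: 276 - 8P = 74 + 8P, so 202 = 16P and P' = 12.625; Q' = 276 − 8(12.625) = 175.

P' = 12.625, Q' = 175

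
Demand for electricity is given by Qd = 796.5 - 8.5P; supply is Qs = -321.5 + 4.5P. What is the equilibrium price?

P* = 86

Set Qd = Qs: 796.5 - 8.5P = -321.5 + 4.5P.
1118 = 13P, so P* = 86.
Q* = 796.5 − 8.5(86) = 65.5.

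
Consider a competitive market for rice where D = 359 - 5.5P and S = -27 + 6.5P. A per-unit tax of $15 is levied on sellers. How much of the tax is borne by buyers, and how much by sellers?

Buyers bear $8.125, sellers bear $6.875

Pre-tax equilibrium: P* = 193/6, Q* = 2185/12.
Tax on sellers shifts supply to S = -27 + 6.5(P − 15) = -124.5 + 6.5P.
359 - 5.5P = -124.5 + 6.5P gives buyer price Pb = 967/24; sellers receive Ps = 967/24 − 15 = 607/24.
New quantity: Q = 359 − 5.5(967/24) = 6595/48.
Buyer burden = 967/24 − 193/6 = 8.125; seller burden = 193/6 − 607/24 = 6.875.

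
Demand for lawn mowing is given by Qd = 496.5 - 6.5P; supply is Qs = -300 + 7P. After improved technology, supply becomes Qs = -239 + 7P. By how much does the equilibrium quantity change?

Original equilibrium: P* = 59, Q* = 113.
New equilibrium: 496.5 - 6.5P = -239 + 7P, so 735.5 = 13.5P and P' = 1471/27; Q' = 496.5 − 6.5(1471/27) = 3844/27.
Change in quantity: 3844/27 − 113 = 793/27.

ΔQ = 793/27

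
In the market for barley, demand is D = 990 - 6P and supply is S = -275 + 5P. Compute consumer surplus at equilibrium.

Consumer surplus = 7500

Equilibrium: 990 - 6P = -275 + 5P gives P* = 115, Q* = 300.
Demand choke price (D = 0): P = 165.
CS = ½(165 − 115)(300) = 7500.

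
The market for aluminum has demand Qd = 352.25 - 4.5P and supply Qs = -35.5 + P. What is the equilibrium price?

Set Qd = Qs: 352.25 - 4.5P = -35.5 + P.
387.75 = 5.5P, so P* = 70.5.
Q* = 352.25 − 4.5(70.5) = 35.

P* = 70.5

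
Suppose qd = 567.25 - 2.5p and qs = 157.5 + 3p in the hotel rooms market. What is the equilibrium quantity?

Set qd = qs: 567.25 - 2.5p = 157.5 + 3p.
409.75 = 5.5p, so p* = 74.5.
q* = 567.25 − 2.5(74.5) = 381.

q* = 381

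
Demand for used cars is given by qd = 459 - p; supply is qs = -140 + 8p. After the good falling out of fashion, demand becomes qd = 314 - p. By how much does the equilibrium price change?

Δp = -145/9

Original equilibrium: p* = 599/9, q* = 3532/9.
New equilibrium: 314 - p = -140 + 8p, so 454 = 9p and p' = 454/9; q' = 314 − 1(454/9) = 2372/9.
Change in price: 454/9 − 599/9 = -145/9.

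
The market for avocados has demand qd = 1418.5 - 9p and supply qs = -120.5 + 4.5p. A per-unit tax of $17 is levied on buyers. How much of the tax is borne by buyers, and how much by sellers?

Pre-tax equilibrium: p* = 114, q* = 392.5.
Tax on buyers shifts demand to qd = 1418.5 − 9(p + 17) = 1265.5 - 9p.
1265.5 - 9p = -120.5 + 4.5p gives seller price ps = 308/3; buyers pay pb = 308/3 + 17 = 359/3.
New quantity: q = 1418.5 − 9(359/3) = 341.5.
Buyer burden = 359/3 − 114 = 17/3; seller burden = 114 − 308/3 = 34/3.

Buyers bear 17/3, sellers bear 34/3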